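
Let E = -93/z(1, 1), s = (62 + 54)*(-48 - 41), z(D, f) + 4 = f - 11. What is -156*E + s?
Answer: -79522/7 ≈ -11360.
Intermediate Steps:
z(D, f) = -15 + f (z(D, f) = -4 + (f - 11) = -4 + (-11 + f) = -15 + f)
s = -10324 (s = 116*(-89) = -10324)
E = 93/14 (E = -93/(-15 + 1) = -93/(-14) = -93*(-1/14) = 93/14 ≈ 6.6429)
-156*E + s = -156*93/14 - 10324 = -7254/7 - 10324 = -79522/7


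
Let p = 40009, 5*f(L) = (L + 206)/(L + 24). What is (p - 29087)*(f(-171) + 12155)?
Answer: 2787884188/21 ≈ 1.3276e+8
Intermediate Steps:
f(L) = (206 + L)/(5*(24 + L)) (f(L) = ((L + 206)/(L + 24))/5 = ((206 + L)/(24 + L))/5 = (206 + L)/(5*(24 + L)))
(p - 29087)*(f(-171) + 12155) = (40009 - 29087)*((206 - 171)/(5*(24 - 171)) + 12155) = 10922*((⅕)*35/(-147) + 12155) = 10922*((⅕)*(-1/147)*35 + 12155) = 10922*(-1/21 + 12155) = 10922*(255254/21) = 2787884188/21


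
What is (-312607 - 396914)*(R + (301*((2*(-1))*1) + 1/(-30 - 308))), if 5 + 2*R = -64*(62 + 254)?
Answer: 1285005678369/169 ≈ 7.6036e+9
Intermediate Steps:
R = -20229/2 (R = -5/2 + (-64*(62 + 254))/2 = -5/2 + (-64*316)/2 = -5/2 + (1/2)*(-20224) = -5/2 - 10112 = -20229/2 ≈ -10115.)
(-312607 - 396914)*(R + (301*((2*(-1))*1) + 1/(-30 - 308))) = (-312607 - 396914)*(-20229/2 + (301*((2*(-1))*1) + 1/(-30 - 308))) = -709521*(-20229/2 + (301*(-2*1) + 1/(-338))) = -709521*(-20229/2 + (301*(-2) - 1/338)) = -709521*(-20229/2 + (-602 - 1/338)) = -709521*(-20229/2 - 203477/338) = -709521*(-1811089/169) = 1285005678369/169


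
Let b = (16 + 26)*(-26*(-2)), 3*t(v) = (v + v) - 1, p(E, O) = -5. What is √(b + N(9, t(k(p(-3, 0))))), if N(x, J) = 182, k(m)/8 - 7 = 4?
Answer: 13*√14 ≈ 48.642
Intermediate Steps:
k(m) = 88 (k(m) = 56 + 8*4 = 56 + 32 = 88)
t(v) = -⅓ + 2*v/3 (t(v) = ((v + v) - 1)/3 = (2*v - 1)/3 = (-1 + 2*v)/3 = -⅓ + 2*v/3)
b = 2184 (b = 42*52 = 2184)
√(b + N(9, t(k(p(-3, 0))))) = √(2184 + 182) = √2366 = 13*√14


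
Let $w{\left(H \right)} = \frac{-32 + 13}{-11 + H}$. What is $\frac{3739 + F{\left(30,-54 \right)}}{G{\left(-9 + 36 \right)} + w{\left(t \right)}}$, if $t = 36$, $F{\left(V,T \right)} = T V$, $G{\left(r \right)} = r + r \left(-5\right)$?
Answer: $- \frac{52975}{2719} \approx -19.483$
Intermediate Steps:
$G{\left(r \right)} = - 4 r$ ($G{\left(r \right)} = r - 5 r = - 4 r$)
$w{\left(H \right)} = - \frac{19}{-11 + H}$
$\frac{3739 + F{\left(30,-54 \right)}}{G{\left(-9 + 36 \right)} + w{\left(t \right)}} = \frac{3739 - 1620}{- 4 \left(-9 + 36\right) - \frac{19}{-11 + 36}} = \frac{3739 - 1620}{\left(-4\right) 27 - \frac{19}{25}} = \frac{2119}{-108 - \frac{19}{25}} = \frac{2119}{- \frac{2719}{25}} = 2119 \left(- \frac{25}{2719}\right) = - \frac{52975}{2719}$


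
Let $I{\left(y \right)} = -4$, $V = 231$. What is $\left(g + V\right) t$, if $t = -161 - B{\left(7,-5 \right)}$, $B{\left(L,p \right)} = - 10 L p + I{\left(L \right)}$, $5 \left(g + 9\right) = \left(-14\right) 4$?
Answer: $- \frac{534378}{5} \approx -1.0688 \cdot 10^{5}$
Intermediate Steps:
$g = - \frac{101}{5}$ ($g = -9 + \frac{\left(-14\right) 4}{5} = -9 + \frac{1}{5} \left(-56\right) = -9 - \frac{56}{5} = - \frac{101}{5} \approx -20.2$)
$B{\left(L,p \right)} = -4 - 10 L p$ ($B{\left(L,p \right)} = - 10 L p - 4 = -4 - 10 L p$)
$t = -507$ ($t = -161 - \left(-4 - 70 \left(-5\right)\right) = -161 - \left(-4 + 350\right) = -161 - 346 = -507$)
$\left(g + V\right) t = \left(- \frac{101}{5} + 231\right) \left(-507\right) = \frac{1054}{5} \left(-507\right) = - \frac{534378}{5}$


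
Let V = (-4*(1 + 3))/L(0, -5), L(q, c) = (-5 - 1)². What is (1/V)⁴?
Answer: 6561/256 ≈ 25.629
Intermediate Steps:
L(q, c) = 36 (L(q, c) = (-6)² = 36)
V = -4/9 (V = -4*(1 + 3)/36 = -4*4*(1/36) = -16*1/36 = -4/9 ≈ -0.44444)
(1/V)⁴ = (1/(-4/9))⁴ = (-9/4)⁴ = 6561/256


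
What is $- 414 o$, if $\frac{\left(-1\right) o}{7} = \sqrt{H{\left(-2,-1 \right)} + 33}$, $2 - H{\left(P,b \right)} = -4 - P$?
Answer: $2898 \sqrt{37} \approx 17628.0$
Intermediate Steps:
$H{\left(P,b \right)} = 6 + P$ ($H{\left(P,b \right)} = 2 - \left(-4 - P\right) = 2 + \left(4 + P\right) = 6 + P$)
$o = - 7 \sqrt{37}$ ($o = - 7 \sqrt{\left(6 - 2\right) + 33} = - 7 \sqrt{4 + 33} = - 7 \sqrt{37} \approx -42.579$)
$- 414 o = - 414 \left(- 7 \sqrt{37}\right) = 2898 \sqrt{37}$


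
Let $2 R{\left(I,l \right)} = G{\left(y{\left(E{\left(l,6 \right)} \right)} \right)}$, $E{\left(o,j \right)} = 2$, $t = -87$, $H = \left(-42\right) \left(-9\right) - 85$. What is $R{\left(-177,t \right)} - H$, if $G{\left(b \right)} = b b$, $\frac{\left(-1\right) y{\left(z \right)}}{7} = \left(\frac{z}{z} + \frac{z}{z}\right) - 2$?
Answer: $-293$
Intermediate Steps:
$H = 293$ ($H = 378 - 85 = 293$)
$y{\left(z \right)} = 0$ ($y{\left(z \right)} = - 7 \left(\left(\frac{z}{z} + \frac{z}{z}\right) - 2\right) = - 7 \left(\left(1 + 1\right) - 2\right) = - 7 \left(2 - 2\right) = \left(-7\right) 0 = 0$)
$G{\left(b \right)} = b^{2}$
$R{\left(I,l \right)} = 0$ ($R{\left(I,l \right)} = \frac{0^{2}}{2} = \frac{1}{2} \cdot 0 = 0$)
$R{\left(-177,t \right)} - H = 0 - 293 = -293$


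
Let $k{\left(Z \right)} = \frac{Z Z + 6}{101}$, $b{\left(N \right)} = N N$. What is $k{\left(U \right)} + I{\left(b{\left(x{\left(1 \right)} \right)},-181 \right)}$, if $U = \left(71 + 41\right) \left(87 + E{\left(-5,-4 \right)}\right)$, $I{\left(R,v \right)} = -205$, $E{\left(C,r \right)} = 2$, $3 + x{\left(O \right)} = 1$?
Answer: $\frac{99340325}{101} \approx 9.8357 \cdot 10^{5}$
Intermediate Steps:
$x{\left(O \right)} = -2$ ($x{\left(O \right)} = -3 + 1 = -2$)
$b{\left(N \right)} = N^{2}$
$U = 9968$ ($U = \left(71 + 41\right) \left(87 + 2\right) = 112 \cdot 89 = 9968$)
$k{\left(Z \right)} = \frac{6}{101} + \frac{Z^{2}}{101}$ ($k{\left(Z \right)} = \left(Z^{2} + 6\right) \frac{1}{101} = \left(6 + Z^{2}\right) \frac{1}{101} = \frac{6}{101} + \frac{Z^{2}}{101}$)
$k{\left(U \right)} + I{\left(b{\left(x{\left(1 \right)} \right)},-181 \right)} = \left(\frac{6}{101} + \frac{9968^{2}}{101}\right) - 205 = \left(\frac{6}{101} + \frac{1}{101} \cdot 99361024\right) - 205 = \left(\frac{6}{101} + \frac{99361024}{101}\right) - 205 = \frac{99361030}{101} - 205 = \frac{99340325}{101}$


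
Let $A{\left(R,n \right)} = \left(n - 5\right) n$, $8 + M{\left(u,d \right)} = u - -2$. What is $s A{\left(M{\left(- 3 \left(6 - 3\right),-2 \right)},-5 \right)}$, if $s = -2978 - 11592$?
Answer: $-728500$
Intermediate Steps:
$M{\left(u,d \right)} = -6 + u$ ($M{\left(u,d \right)} = -8 + \left(u - -2\right) = -8 + \left(u + 2\right) = -8 + \left(2 + u\right) = -6 + u$)
$A{\left(R,n \right)} = n \left(-5 + n\right)$ ($A{\left(R,n \right)} = \left(-5 + n\right) n = n \left(-5 + n\right)$)
$s = -14570$
$s A{\left(M{\left(- 3 \left(6 - 3\right),-2 \right)},-5 \right)} = - 14570 \left(- 5 \left(-5 - 5\right)\right) = - 14570 \left(\left(-5\right) \left(-10\right)\right) = \left(-14570\right) 50 = -728500$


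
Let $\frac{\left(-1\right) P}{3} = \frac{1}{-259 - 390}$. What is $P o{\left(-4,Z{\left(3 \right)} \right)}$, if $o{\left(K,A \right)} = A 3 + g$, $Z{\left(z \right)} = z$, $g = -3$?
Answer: $\frac{18}{649} \approx 0.027735$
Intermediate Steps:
$o{\left(K,A \right)} = -3 + 3 A$ ($o{\left(K,A \right)} = A 3 - 3 = 3 A - 3 = -3 + 3 A$)
$P = \frac{3}{649}$ ($P = - \frac{3}{-259 - 390} = - \frac{3}{-649} = \left(-3\right) \left(- \frac{1}{649}\right) = \frac{3}{649} \approx 0.0046225$)
$P o{\left(-4,Z{\left(3 \right)} \right)} = \frac{3 \left(-3 + 3 \cdot 3\right)}{649} = \frac{3 \left(-3 + 9\right)}{649} = \frac{3}{649} \cdot 6 = \frac{18}{649}$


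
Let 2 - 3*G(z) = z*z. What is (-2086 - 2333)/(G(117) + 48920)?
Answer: -13257/133073 ≈ -0.099622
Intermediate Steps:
G(z) = ⅔ - z²/3 (G(z) = ⅔ - z*z/3 = ⅔ - z²/3)
(-2086 - 2333)/(G(117) + 48920) = (-2086 - 2333)/((⅔ - ⅓*117²) + 48920) = -4419/((⅔ - ⅓*13689) + 48920) = -4419/((⅔ - 4563) + 48920) = -4419/(-13687/3 + 48920) = -4419/133073/3 = -4419*3/133073 = -13257/133073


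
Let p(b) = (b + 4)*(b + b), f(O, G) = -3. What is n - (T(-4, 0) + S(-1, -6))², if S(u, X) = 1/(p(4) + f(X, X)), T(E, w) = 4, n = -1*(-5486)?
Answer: 20353381/3721 ≈ 5469.9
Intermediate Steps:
n = 5486
p(b) = 2*b*(4 + b) (p(b) = (4 + b)*(2*b) = 2*b*(4 + b))
S(u, X) = 1/61 (S(u, X) = 1/(2*4*(4 + 4) - 3) = 1/(2*4*8 - 3) = 1/(64 - 3) = 1/61)
n - (T(-4, 0) + S(-1, -6))² = 5486 - (4 + 1/61)² = 5486 - (245/61)² = 5486 - 1*60025/3721 = 5486 - 60025/3721 = 20353381/3721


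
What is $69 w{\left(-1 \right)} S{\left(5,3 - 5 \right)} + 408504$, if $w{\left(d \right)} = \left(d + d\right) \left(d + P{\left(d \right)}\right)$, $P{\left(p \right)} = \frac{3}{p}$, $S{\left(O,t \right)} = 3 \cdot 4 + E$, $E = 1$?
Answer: $415680$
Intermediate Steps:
$S{\left(O,t \right)} = 13$ ($S{\left(O,t \right)} = 3 \cdot 4 + 1 = 12 + 1 = 13$)
$w{\left(d \right)} = 2 d \left(d + \frac{3}{d}\right)$ ($w{\left(d \right)} = \left(d + d\right) \left(d + \frac{3}{d}\right) = 2 d \left(d + \frac{3}{d}\right)$)
$69 w{\left(-1 \right)} S{\left(5,3 - 5 \right)} + 408504 = 69 \left(6 + 2 \left(-1\right)^{2}\right) 13 + 408504 = 69 \left(6 + 2 \cdot 1\right) 13 + 408504 = 69 \left(6 + 2\right) 13 + 408504 = 69 \cdot 8 \cdot 13 + 408504 = 552 \cdot 13 + 408504 = 7176 + 408504 = 415680$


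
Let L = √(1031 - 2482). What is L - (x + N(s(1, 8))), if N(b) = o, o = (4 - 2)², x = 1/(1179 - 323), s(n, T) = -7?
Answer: -3425/856 + I*√1451 ≈ -4.0012 + 38.092*I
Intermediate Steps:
x = 1/856 ≈ 0.0011682
L = I*√1451 (L = √(-1451) = I*√1451 ≈ 38.092*I)
o = 4 (o = 2² = 4)
N(b) = 4
L - (x + N(s(1, 8))) = I*√1451 - (1/856 + 4) = I*√1451 - 1*3425/856 = I*√1451 - 3425/856 = -3425/856 + I*√1451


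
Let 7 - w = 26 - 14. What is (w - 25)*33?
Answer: -990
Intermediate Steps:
w = -5 (w = 7 - (26 - 14) = 7 - 1*12 = 7 - 12 = -5)
(w - 25)*33 = (-5 - 25)*33 = -30*33 = -990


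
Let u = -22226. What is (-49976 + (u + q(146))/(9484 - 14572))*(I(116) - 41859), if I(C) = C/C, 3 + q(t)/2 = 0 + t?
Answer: 1330330683923/636 ≈ 2.0917e+9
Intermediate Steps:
q(t) = -6 + 2*t (q(t) = -6 + 2*(0 + t) = -6 + 2*t)
I(C) = 1
(-49976 + (u + q(146))/(9484 - 14572))*(I(116) - 41859) = (-49976 + (-22226 + (-6 + 2*146))/(9484 - 14572))*(1 - 41859) = (-49976 + (-22226 + (-6 + 292))/(-5088))*(-41858) = (-49976 + (-22226 + 286)*(-1/5088))*(-41858) = (-49976 - 21940*(-1/5088))*(-41858) = (-49976 + 5485/1272)*(-41858) = -63563987/1272*(-41858) = 1330330683923/636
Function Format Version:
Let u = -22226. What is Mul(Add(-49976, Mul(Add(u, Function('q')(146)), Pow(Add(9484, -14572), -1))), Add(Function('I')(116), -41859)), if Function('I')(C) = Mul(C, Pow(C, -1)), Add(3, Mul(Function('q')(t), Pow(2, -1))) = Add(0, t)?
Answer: Rational(1330330683923, 636) ≈ 2.0917e+9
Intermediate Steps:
Function('q')(t) = Add(-6, Mul(2, t)) (Function('q')(t) = Add(-6, Mul(2, Add(0, t))) = Add(-6, Mul(2, t)))
Function('I')(C) = 1
Mul(Add(-49976, Mul(Add(u, Function('q')(146)), Pow(Add(9484, -14572), -1))), Add(Function('I')(116), -41859)) = Mul(Add(-49976, Mul(Add(-22226, Add(-6, Mul(2, 146))), Pow(Add(9484, -14572), -1))), Add(1, -41859)) = Mul(Add(-49976, Mul(Add(-22226, Add(-6, 292)), Pow(-5088, -1))), -41858) = Mul(Add(-49976, Mul(Add(-22226, 286), Rational(-1, 5088))), -41858) = Mul(Add(-49976, Mul(-21940, Rational(-1, 5088))), -41858) = Mul(Add(-49976, Rational(5485, 1272)), -41858) = Mul(Rational(-63563987, 1272), -41858) = Rational(1330330683923, 636)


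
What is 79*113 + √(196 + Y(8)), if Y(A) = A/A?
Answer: 8927 + √197 ≈ 8941.0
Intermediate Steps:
Y(A) = 1
79*113 + √(196 + Y(8)) = 79*113 + √(196 + 1) = 8927 + √197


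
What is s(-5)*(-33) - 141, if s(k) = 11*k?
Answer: 1674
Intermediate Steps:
s(-5)*(-33) - 141 = (11*(-5))*(-33) - 141 = -55*(-33) - 141 = 1815 - 141 = 1674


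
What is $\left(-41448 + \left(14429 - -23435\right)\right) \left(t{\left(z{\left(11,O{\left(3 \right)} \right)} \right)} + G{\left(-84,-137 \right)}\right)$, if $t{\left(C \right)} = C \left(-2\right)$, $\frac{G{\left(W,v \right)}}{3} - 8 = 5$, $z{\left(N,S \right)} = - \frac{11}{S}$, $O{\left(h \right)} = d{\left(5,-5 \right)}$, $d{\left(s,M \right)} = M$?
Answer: $- \frac{620032}{5} \approx -1.2401 \cdot 10^{5}$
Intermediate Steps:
$O{\left(h \right)} = -5$
$G{\left(W,v \right)} = 39$ ($G{\left(W,v \right)} = 24 + 3 \cdot 5 = 24 + 15 = 39$)
$t{\left(C \right)} = - 2 C$
$\left(-41448 + \left(14429 - -23435\right)\right) \left(t{\left(z{\left(11,O{\left(3 \right)} \right)} \right)} + G{\left(-84,-137 \right)}\right) = \left(-41448 + \left(14429 - -23435\right)\right) \left(- 2 \left(- \frac{11}{-5}\right) + 39\right) = \left(-41448 + \left(14429 + 23435\right)\right) \left(- 2 \left(\left(-11\right) \left(- \frac{1}{5}\right)\right) + 39\right) = \left(-41448 + 37864\right) \left(\left(-2\right) \frac{11}{5} + 39\right) = - 3584 \left(- \frac{22}{5} + 39\right) = \left(-3584\right) \frac{173}{5} = - \frac{620032}{5}$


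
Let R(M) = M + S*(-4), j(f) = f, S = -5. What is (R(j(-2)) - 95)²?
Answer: 5929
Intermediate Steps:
R(M) = 20 + M (R(M) = M - 5*(-4) = M + 20 = 20 + M)
(R(j(-2)) - 95)² = ((20 - 2) - 95)² = (18 - 95)² = (-77)² = 5929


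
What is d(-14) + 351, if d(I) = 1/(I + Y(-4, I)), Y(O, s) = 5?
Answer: 3158/9 ≈ 350.89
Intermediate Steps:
d(I) = 1/(5 + I) (d(I) = 1/(I + 5) = 1/(5 + I))
d(-14) + 351 = 1/(5 - 14) + 351 = 1/(-9) + 351 = -1/9 + 351 = 3158/9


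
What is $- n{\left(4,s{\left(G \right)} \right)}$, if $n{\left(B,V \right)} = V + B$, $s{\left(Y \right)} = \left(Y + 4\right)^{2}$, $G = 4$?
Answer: $-68$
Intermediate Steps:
$s{\left(Y \right)} = \left(4 + Y\right)^{2}$
$n{\left(B,V \right)} = B + V$
$- n{\left(4,s{\left(G \right)} \right)} = - (4 + \left(4 + 4\right)^{2}) = - (4 + 8^{2}) = - (4 + 64) = \left(-1\right) 68 = -68$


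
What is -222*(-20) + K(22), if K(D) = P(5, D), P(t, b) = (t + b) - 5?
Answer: 4462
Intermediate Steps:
P(t, b) = -5 + b + t (P(t, b) = (b + t) - 5 = -5 + b + t)
K(D) = D (K(D) = -5 + D + 5 = D)
-222*(-20) + K(22) = -222*(-20) + 22 = 4440 + 22 = 4462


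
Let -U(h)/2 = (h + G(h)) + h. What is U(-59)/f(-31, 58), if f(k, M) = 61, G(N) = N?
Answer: 354/61 ≈ 5.8033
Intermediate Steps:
U(h) = -6*h (U(h) = -2*((h + h) + h) = -2*(2*h + h) = -6*h)
U(-59)/f(-31, 58) = -6*(-59)/61 = 354*(1/61) = 354/61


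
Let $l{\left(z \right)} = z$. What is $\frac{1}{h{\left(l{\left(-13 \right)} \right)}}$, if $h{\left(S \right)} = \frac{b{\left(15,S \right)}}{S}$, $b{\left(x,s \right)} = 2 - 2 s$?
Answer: $- \frac{13}{28} \approx -0.46429$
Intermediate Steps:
$h{\left(S \right)} = \frac{2 - 2 S}{S}$
$\frac{1}{h{\left(l{\left(-13 \right)} \right)}} = \frac{1}{-2 + \frac{2}{-13}} = \frac{1}{-2 + 2 \left(- \frac{1}{13}\right)} = \frac{1}{-2 - \frac{2}{13}} = \frac{1}{- \frac{28}{13}} = - \frac{13}{28}$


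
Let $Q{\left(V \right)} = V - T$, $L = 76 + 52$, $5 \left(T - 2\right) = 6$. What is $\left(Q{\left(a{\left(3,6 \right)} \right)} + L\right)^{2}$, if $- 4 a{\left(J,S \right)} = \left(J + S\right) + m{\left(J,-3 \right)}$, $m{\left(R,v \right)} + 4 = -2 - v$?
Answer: $\frac{1520289}{100} \approx 15203.0$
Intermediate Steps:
$m{\left(R,v \right)} = -6 - v$ ($m{\left(R,v \right)} = -4 - \left(2 + v\right) = -6 - v$)
$T = \frac{16}{5}$ ($T = 2 + \frac{1}{5} \cdot 6 = 2 + \frac{6}{5} = \frac{16}{5} \approx 3.2$)
$a{\left(J,S \right)} = \frac{3}{4} - \frac{J}{4} - \frac{S}{4}$ ($a{\left(J,S \right)} = - \frac{\left(J + S\right) - 3}{4} = - \frac{-3 + J + S}{4} = \frac{3}{4} - \frac{J}{4} - \frac{S}{4}$)
$L = 128$
$Q{\left(V \right)} = - \frac{16}{5} + V$ ($Q{\left(V \right)} = V - \frac{16}{5} = - \frac{16}{5} + V$)
$\left(Q{\left(a{\left(3,6 \right)} \right)} + L\right)^{2} = \left(\left(- \frac{16}{5} - \frac{3}{2}\right) + 128\right)^{2} = \left(- \frac{47}{10} + 128\right)^{2} = \left(\frac{1233}{10}\right)^{2} = \frac{1520289}{100}$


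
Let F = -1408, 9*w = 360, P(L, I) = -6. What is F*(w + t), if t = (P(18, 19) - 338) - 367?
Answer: 944768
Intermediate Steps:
w = 40 (w = (⅑)*360 = 40)
t = -711 (t = (-6 - 338) - 367 = -344 - 367 = -711)
F*(w + t) = -1408*(40 - 711) = -1408*(-671) = 944768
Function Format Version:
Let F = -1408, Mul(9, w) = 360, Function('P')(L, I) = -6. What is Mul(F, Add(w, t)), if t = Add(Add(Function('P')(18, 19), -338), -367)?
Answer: 944768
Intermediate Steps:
w = 40 (w = Mul(Rational(1, 9), 360) = 40)
t = -711 (t = Add(Add(-6, -338), -367) = Add(-344, -367) = -711)
Mul(F, Add(w, t)) = Mul(-1408, Add(40, -711)) = Mul(-1408, -671) = 944768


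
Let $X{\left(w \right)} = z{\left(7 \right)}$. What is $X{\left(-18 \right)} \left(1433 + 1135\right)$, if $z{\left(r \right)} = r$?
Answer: $17976$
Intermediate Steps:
$X{\left(w \right)} = 7$
$X{\left(-18 \right)} \left(1433 + 1135\right) = 7 \left(1433 + 1135\right) = 7 \cdot 2568 = 17976$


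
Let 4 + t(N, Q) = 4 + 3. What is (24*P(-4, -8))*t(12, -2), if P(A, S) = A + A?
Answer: -576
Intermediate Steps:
t(N, Q) = 3 (t(N, Q) = -4 + (4 + 3) = -4 + 7 = 3)
P(A, S) = 2*A
(24*P(-4, -8))*t(12, -2) = (24*(2*(-4)))*3 = (24*(-8))*3 = -192*3 = -576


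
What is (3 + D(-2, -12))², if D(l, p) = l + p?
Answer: 121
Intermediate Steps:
(3 + D(-2, -12))² = (3 + (-2 - 12))² = (3 - 14)² = (-11)² = 121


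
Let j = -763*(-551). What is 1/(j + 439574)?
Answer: 1/859987 ≈ 1.1628e-6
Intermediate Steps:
j = 420413
1/(j + 439574) = 1/(420413 + 439574) = 1/859987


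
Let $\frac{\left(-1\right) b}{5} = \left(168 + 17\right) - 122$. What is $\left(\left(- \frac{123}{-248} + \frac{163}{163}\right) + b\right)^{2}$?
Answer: $\frac{6044907001}{61504} \approx 98285.0$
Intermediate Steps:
$b = -315$ ($b = - 5 \left(\left(168 + 17\right) - 122\right) = - 5 \left(185 - 122\right) = \left(-5\right) 63 = -315$)
$\left(\left(- \frac{123}{-248} + \frac{163}{163}\right) + b\right)^{2} = \left(\left(- \frac{123}{-248} + \frac{163}{163}\right) - 315\right)^{2} = \left(\left(\left(-123\right) \left(- \frac{1}{248}\right) + 163 \cdot \frac{1}{163}\right) - 315\right)^{2} = \left(\left(\frac{123}{248} + 1\right) - 315\right)^{2} = \left(\frac{371}{248} - 315\right)^{2} = \left(- \frac{77749}{248}\right)^{2} = \frac{6044907001}{61504}$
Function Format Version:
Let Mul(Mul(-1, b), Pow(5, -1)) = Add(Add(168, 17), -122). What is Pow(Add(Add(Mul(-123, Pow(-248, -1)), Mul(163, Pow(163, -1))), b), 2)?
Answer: Rational(6044907001, 61504) ≈ 98285.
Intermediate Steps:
b = -315 (b = Mul(-5, Add(Add(168, 17), -122)) = Mul(-5, Add(185, -122)) = Mul(-5, 63) = -315)
Pow(Add(Add(Mul(-123, Pow(-248, -1)), Mul(163, Pow(163, -1))), b), 2) = Pow(Add(Add(Mul(-123, Pow(-248, -1)), Mul(163, Pow(163, -1))), -315), 2) = Pow(Add(Add(Mul(-123, Rational(-1, 248)), Mul(163, Rational(1, 163))), -315), 2) = Pow(Add(Add(Rational(123, 248), 1), -315), 2) = Pow(Add(Rational(371, 248), -315), 2) = Pow(Rational(-77749, 248), 2) = Rational(6044907001, 61504)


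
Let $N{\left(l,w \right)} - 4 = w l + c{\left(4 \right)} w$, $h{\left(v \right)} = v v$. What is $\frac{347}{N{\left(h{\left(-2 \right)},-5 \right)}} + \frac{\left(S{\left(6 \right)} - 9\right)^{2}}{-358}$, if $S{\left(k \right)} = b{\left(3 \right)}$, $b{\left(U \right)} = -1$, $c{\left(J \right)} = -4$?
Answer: $\frac{61913}{716} \approx 86.471$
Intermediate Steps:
$S{\left(k \right)} = -1$
$h{\left(v \right)} = v^{2}$
$N{\left(l,w \right)} = 4 - 4 w + l w$ ($N{\left(l,w \right)} = 4 + \left(w l - 4 w\right) = 4 + \left(l w - 4 w\right) = 4 + \left(- 4 w + l w\right) = 4 - 4 w + l w$)
$\frac{347}{N{\left(h{\left(-2 \right)},-5 \right)}} + \frac{\left(S{\left(6 \right)} - 9\right)^{2}}{-358} = \frac{347}{4 - -20 + \left(-2\right)^{2} \left(-5\right)} + \frac{\left(-1 - 9\right)^{2}}{-358} = \frac{347}{4 + 20 + 4 \left(-5\right)} + \left(-10\right)^{2} \left(- \frac{1}{358}\right) = \frac{347}{4 + 20 - 20} + 100 \left(- \frac{1}{358}\right) = \frac{347}{4} - \frac{50}{179} = \frac{61913}{716}$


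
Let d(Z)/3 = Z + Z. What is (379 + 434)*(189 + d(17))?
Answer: 236583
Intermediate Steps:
d(Z) = 6*Z (d(Z) = 3*(Z + Z) = 3*(2*Z) = 6*Z)
(379 + 434)*(189 + d(17)) = (379 + 434)*(189 + 6*17) = 813*(189 + 102) = 813*291 = 236583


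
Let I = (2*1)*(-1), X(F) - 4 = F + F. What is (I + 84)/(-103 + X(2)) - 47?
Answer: -4547/95 ≈ -47.863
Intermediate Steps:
X(F) = 4 + 2*F (X(F) = 4 + (F + F) = 4 + 2*F)
I = -2 (I = 2*(-1) = -2)
(I + 84)/(-103 + X(2)) - 47 = (-2 + 84)/(-103 + (4 + 2*2)) - 47 = 82/(-103 + (4 + 4)) - 47 = 82/(-103 + 8) - 47 = 82/(-95) - 47 = 82*(-1/95) - 47 = -82/95 - 47 = -4547/95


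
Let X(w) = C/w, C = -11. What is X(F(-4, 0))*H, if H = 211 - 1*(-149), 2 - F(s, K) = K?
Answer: -1980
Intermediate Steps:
F(s, K) = 2 - K
X(w) = -11/w
H = 360 (H = 211 + 149 = 360)
X(F(-4, 0))*H = -11/(2 - 1*0)*360 = -11/(2 + 0)*360 = -11/2*360 = -1980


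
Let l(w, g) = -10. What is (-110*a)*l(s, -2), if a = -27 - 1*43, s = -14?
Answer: -77000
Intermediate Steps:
a = -70 (a = -27 - 43 = -70)
(-110*a)*l(s, -2) = -110*(-70)*(-10) = 7700*(-10) = -77000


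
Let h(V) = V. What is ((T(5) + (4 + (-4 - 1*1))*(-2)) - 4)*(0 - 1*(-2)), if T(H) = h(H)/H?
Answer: -2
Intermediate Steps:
T(H) = 1 (T(H) = H/H = 1)
((T(5) + (4 + (-4 - 1*1))*(-2)) - 4)*(0 - 1*(-2)) = ((1 + (4 + (-4 - 1*1))*(-2)) - 4)*(0 - 1*(-2)) = ((1 + (4 + (-4 - 1))*(-2)) - 4)*(0 + 2) = ((1 + (4 - 5)*(-2)) - 4)*2 = ((1 - 1*(-2)) - 4)*2 = ((1 + 2) - 4)*2 = (3 - 4)*2 = -1*2 = -2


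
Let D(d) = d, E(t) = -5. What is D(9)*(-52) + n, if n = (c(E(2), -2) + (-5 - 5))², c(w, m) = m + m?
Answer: -272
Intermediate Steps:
c(w, m) = 2*m
n = 196 (n = (2*(-2) + (-5 - 5))² = (-4 - 10)² = (-14)² = 196)
D(9)*(-52) + n = 9*(-52) + 196 = -468 + 196 = -272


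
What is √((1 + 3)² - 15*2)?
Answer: I*√14 ≈ 3.7417*I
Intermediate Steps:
√((1 + 3)² - 15*2) = √(4² - 30) = √(16 - 30) = √(-14) = I*√14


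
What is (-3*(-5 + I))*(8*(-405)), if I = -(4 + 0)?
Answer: -87480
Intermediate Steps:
I = -4 (I = -1*4 = -4)
(-3*(-5 + I))*(8*(-405)) = (-3*(-5 - 4))*(8*(-405)) = -3*(-9)*(-3240) = 27*(-3240) = -87480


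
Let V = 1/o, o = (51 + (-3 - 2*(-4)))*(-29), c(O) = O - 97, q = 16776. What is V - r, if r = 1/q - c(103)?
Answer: 5107717/851382 ≈ 5.9993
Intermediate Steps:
c(O) = -97 + O
o = -1624 (o = (51 + (-3 + 8))*(-29) = (51 + 5)*(-29) = 56*(-29) = -1624)
V = -1/1624 (V = 1/(-1624) = -1/1624 ≈ -0.00061576)
r = -100655/16776 (r = 1/16776 - (-97 + 103) = 1/16776 - 1*6 = 1/16776 - 6 = -100655/16776 ≈ -5.9999)
V - r = -1/1624 - 1*(-100655/16776) = -1/1624 + 100655/16776 = 5107717/851382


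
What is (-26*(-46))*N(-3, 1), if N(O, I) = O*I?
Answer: -3588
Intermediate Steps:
N(O, I) = I*O
(-26*(-46))*N(-3, 1) = (-26*(-46))*(1*(-3)) = 1196*(-3) = -3588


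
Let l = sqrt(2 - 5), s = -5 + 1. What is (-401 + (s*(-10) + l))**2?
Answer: (361 - I*sqrt(3))**2 ≈ 1.3032e+5 - 1251.0*I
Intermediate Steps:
s = -4
l = I*sqrt(3) (l = sqrt(-3) = I*sqrt(3) ≈ 1.732*I)
(-401 + (s*(-10) + l))**2 = (-401 + (-4*(-10) + I*sqrt(3)))**2 = (-401 + (40 + I*sqrt(3)))**2 = (-361 + I*sqrt(3))**2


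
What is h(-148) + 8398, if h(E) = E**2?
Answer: 30302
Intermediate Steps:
h(-148) + 8398 = (-148)**2 + 8398 = 21904 + 8398 = 30302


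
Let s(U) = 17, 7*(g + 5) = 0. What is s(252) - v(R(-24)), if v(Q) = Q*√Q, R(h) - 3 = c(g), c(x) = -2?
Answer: 16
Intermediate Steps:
g = -5 (g = -5 + (⅐)*0 = -5 + 0 = -5)
R(h) = 1 (R(h) = 3 - 2 = 1)
v(Q) = Q^(3/2)
s(252) - v(R(-24)) = 17 - 1^(3/2) = 17 - 1*1 = 17 - 1 = 16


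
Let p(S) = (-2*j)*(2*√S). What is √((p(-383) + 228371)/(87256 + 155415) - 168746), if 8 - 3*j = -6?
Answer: √(-89435375345635605 - 40768728*I*√383)/728013 ≈ 1.8323e-6 - 410.79*I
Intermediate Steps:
j = 14/3 (j = 8/3 - ⅓*(-6) = 8/3 + 2 = 14/3 ≈ 4.6667)
p(S) = -56*√S/3 (p(S) = (-2*14/3)*(2*√S) = -56*√S/3)
√((p(-383) + 228371)/(87256 + 155415) - 168746) = √((-56*I*√383/3 + 228371)/(87256 + 155415) - 168746) = √((-56*I*√383/3 + 228371)/242671 - 168746) = √((-56*I*√383/3 + 228371)*(1/242671) - 168746) = √((228371 - 56*I*√383/3)*(1/242671) - 168746) = √((1597/1697 - 56*I*√383/728013) - 168746) = √(-286360365/1697 - 56*I*√383/728013)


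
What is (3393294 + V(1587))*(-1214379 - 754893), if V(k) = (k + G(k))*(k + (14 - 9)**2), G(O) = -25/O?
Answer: -6199957833350544/529 ≈ -1.1720e+13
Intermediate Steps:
V(k) = (25 + k)*(k - 25/k) (V(k) = (k - 25/k)*(k + (14 - 9)**2) = (k - 25/k)*(k + 5**2) = (k - 25/k)*(k + 25) = (k - 25/k)*(25 + k) = (25 + k)*(k - 25/k))
(3393294 + V(1587))*(-1214379 - 754893) = (3393294 + (-25 + 1587**2 - 625/1587 + 25*1587))*(-1214379 - 754893) = (3393294 + (-25 + 2518569 - 625*1/1587 + 39675))*(-1969272) = (3393294 + (-25 + 2518569 - 625/1587 + 39675))*(-1969272) = (3393294 + 4059892928/1587)*(-1969272) = (9445050506/1587)*(-1969272) = -6199957833350544/529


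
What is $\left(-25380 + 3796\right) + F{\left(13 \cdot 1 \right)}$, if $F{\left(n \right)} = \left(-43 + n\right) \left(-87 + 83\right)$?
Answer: $-21464$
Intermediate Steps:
$F{\left(n \right)} = 172 - 4 n$ ($F{\left(n \right)} = \left(-43 + n\right) \left(-4\right) = 172 - 4 n$)
$\left(-25380 + 3796\right) + F{\left(13 \cdot 1 \right)} = \left(-25380 + 3796\right) + \left(172 - 4 \cdot 13 \cdot 1\right) = -21584 + \left(172 - 52\right) = -21584 + 120 = -21464$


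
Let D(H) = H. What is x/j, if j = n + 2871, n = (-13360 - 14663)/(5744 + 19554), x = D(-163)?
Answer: -4123574/72602535 ≈ -0.056797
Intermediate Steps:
x = -163
n = -28023/25298 ≈ -1.1077
j = 72602535/25298 (j = -28023/25298 + 2871 = 72602535/25298 ≈ 2869.9)
x/j = -163/72602535/25298 = -163*25298/72602535 = -4123574/72602535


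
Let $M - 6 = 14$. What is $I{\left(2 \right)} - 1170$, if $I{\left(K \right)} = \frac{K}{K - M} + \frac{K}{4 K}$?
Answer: $- \frac{42115}{36} \approx -1169.9$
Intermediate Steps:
$M = 20$ ($M = 6 + 14 = 20$)
$I{\left(K \right)} = \frac{1}{4} + \frac{K}{-20 + K}$ ($I{\left(K \right)} = \frac{K}{K - 20} + \frac{K}{4 K} = \frac{K}{K - 20} + K \frac{1}{4 K} = \frac{K}{-20 + K} + \frac{1}{4} = \frac{1}{4} + \frac{K}{-20 + K}$)
$I{\left(2 \right)} - 1170 = \frac{5 \left(-4 + 2\right)}{4 \left(-20 + 2\right)} - 1170 = \frac{5}{4} \frac{1}{-18} \left(-2\right) - 1170 = \frac{5}{4} \left(- \frac{1}{18}\right) \left(-2\right) - 1170 = \frac{5}{36} - 1170 = - \frac{42115}{36}$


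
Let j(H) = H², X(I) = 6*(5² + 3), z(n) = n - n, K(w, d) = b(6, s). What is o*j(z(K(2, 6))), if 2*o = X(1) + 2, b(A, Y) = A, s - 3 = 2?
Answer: 0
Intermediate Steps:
s = 5 (s = 3 + 2 = 5)
K(w, d) = 6
z(n) = 0
X(I) = 168 (X(I) = 6*(25 + 3) = 6*28 = 168)
o = 85 (o = (168 + 2)/2 = (½)*170 = 85)
o*j(z(K(2, 6))) = 85*0² = 85*0 = 0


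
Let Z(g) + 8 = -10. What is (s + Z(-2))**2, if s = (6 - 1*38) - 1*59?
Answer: 11881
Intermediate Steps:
Z(g) = -18 (Z(g) = -8 - 10 = -18)
s = -91 (s = (6 - 38) - 59 = -32 - 59 = -91)
(s + Z(-2))**2 = (-91 - 18)**2 = (-109)**2 = 11881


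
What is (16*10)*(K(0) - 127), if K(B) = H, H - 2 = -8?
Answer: -21280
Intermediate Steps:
H = -6 (H = 2 - 8 = -6)
K(B) = -6
(16*10)*(K(0) - 127) = (16*10)*(-6 - 127) = 160*(-133) = -21280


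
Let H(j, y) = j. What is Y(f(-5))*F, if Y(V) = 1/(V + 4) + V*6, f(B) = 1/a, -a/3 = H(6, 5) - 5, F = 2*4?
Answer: -152/11 ≈ -13.818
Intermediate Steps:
F = 8
a = -3 (a = -3*(6 - 5) = -3*1 = -3)
f(B) = -1/3 (f(B) = 1/(-3) = -1/3)
Y(V) = 1/(4 + V) + 6*V
Y(f(-5))*F = ((1 + 6*(-1/3)**2 + 24*(-1/3))/(4 - 1/3))*8 = ((1 + 6*(1/9) - 8)/(11/3))*8 = (3*(1 + 2/3 - 8)/11)*8 = ((3/11)*(-19/3))*8 = -19/11*8 = -152/11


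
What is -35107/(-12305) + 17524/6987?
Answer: 460925429/85975035 ≈ 5.3612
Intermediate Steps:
-35107/(-12305) + 17524/6987 = -35107*(-1/12305) + 17524*(1/6987) = 35107/12305 + 17524/6987 = 460925429/85975035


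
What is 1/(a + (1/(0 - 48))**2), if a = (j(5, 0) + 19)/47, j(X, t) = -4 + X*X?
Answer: 108288/92207 ≈ 1.1744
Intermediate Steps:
j(X, t) = -4 + X**2
a = 40/47 (a = ((-4 + 5**2) + 19)/47 = ((-4 + 25) + 19)*(1/47) = (21 + 19)*(1/47) = 40*(1/47) = 40/47 ≈ 0.85106)
1/(a + (1/(0 - 48))**2) = 1/(40/47 + (1/(0 - 48))**2) = 1/(40/47 + (1/(-48))**2) = 1/(40/47 + (-1/48)**2) = 1/(40/47 + 1/2304) = 1/(92207/108288) = 108288/92207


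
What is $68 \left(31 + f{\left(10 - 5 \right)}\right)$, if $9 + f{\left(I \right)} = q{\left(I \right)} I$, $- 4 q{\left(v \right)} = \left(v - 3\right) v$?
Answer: $646$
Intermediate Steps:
$q{\left(v \right)} = - \frac{v \left(-3 + v\right)}{4}$ ($q{\left(v \right)} = - \frac{\left(v - 3\right) v}{4} = - \frac{\left(-3 + v\right) v}{4} = - \frac{v \left(-3 + v\right)}{4}$)
$f{\left(I \right)} = -9 + \frac{I^{2} \left(3 - I\right)}{4}$ ($f{\left(I \right)} = -9 + \frac{I \left(3 - I\right)}{4} I = -9 + \frac{I^{2} \left(3 - I\right)}{4}$)
$68 \left(31 + f{\left(10 - 5 \right)}\right) = 68 \left(31 + \left(-9 + \frac{\left(10 - 5\right)^{2} \left(3 - \left(10 - 5\right)\right)}{4}\right)\right) = 68 \left(31 + \left(-9 + \frac{5^{2} \left(3 - 5\right)}{4}\right)\right) = 68 \left(31 + \left(-9 + \frac{1}{4} \cdot 25 \left(3 - 5\right)\right)\right) = 68 \left(31 + \left(-9 + \frac{1}{4} \cdot 25 \left(-2\right)\right)\right) = 68 \left(31 - \frac{43}{2}\right) = 68 \cdot \frac{19}{2} = 646$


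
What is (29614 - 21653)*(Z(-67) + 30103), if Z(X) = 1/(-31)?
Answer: 7429141512/31 ≈ 2.3965e+8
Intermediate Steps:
Z(X) = -1/31
(29614 - 21653)*(Z(-67) + 30103) = (29614 - 21653)*(-1/31 + 30103) = 7961*(933192/31) = 7429141512/31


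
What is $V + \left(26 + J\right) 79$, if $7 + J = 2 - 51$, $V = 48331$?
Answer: $45961$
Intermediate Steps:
$J = -56$ ($J = -7 + \left(2 - 51\right) = -7 - 49 = -56$)
$V + \left(26 + J\right) 79 = 48331 + \left(26 - 56\right) 79 = 48331 - 2370 = 45961$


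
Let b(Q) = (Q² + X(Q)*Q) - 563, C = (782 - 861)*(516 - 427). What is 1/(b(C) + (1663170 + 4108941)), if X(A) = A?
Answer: 1/104641470 ≈ 9.5564e-9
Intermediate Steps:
C = -7031 (C = -79*89 = -7031)
b(Q) = -563 + 2*Q² (b(Q) = (Q² + Q*Q) - 563 = (Q² + Q²) - 563 = 2*Q² - 563 = -563 + 2*Q²)
1/(b(C) + (1663170 + 4108941)) = 1/((-563 + 2*(-7031)²) + (1663170 + 4108941)) = 1/((-563 + 2*49434961) + 5772111) = 1/((-563 + 98869922) + 5772111) = 1/(98869359 + 5772111) = 1/104641470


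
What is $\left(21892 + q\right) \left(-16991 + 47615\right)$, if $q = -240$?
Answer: $663070848$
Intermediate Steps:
$\left(21892 + q\right) \left(-16991 + 47615\right) = \left(21892 - 240\right) \left(-16991 + 47615\right) = 21652 \cdot 30624 = 663070848$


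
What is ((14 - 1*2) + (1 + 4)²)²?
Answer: 1369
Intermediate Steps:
((14 - 1*2) + (1 + 4)²)² = ((14 - 2) + 5²)² = (12 + 25)² = 37² = 1369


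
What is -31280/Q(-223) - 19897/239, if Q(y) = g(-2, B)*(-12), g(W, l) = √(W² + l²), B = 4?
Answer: -19897/239 + 782*√5/3 ≈ 499.62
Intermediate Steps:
Q(y) = -24*√5 (Q(y) = √((-2)² + 4²)*(-12) = √(4 + 16)*(-12) = √20*(-12) = (2*√5)*(-12) = -24*√5)
-31280/Q(-223) - 19897/239 = -31280*(-√5/120) - 19897/239 = -(-782)*√5/3 - 19897*1/239 = 782*√5/3 - 19897/239 = -19897/239 + 782*√5/3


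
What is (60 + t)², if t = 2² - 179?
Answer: 13225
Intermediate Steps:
t = -175 (t = 4 - 179 = -175)
(60 + t)² = (60 - 175)² = (-115)² = 13225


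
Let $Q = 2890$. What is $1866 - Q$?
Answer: $-1024$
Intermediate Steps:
$1866 - Q = 1866 - 2890 = -1024$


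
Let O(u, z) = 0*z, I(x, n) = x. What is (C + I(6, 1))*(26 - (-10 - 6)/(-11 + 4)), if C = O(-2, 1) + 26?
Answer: 5312/7 ≈ 758.86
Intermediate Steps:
O(u, z) = 0
C = 26 (C = 0 + 26 = 26)
(C + I(6, 1))*(26 - (-10 - 6)/(-11 + 4)) = (26 + 6)*(26 - (-10 - 6)/(-11 + 4)) = 32*(26 - (-16)/(-7)) = 32*(26 - (-16)*(-1)/7) = 32*(26 - 1*16/7) = 32*(26 - 16/7) = 32*(166/7) = 5312/7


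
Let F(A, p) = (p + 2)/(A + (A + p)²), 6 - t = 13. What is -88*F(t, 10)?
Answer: -528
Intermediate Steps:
t = -7 (t = 6 - 1*13 = 6 - 13 = -7)
F(A, p) = (2 + p)/(A + (A + p)²)
-88*F(t, 10) = -88*(2 + 10)/(-7 + (-7 + 10)²) = -88*12/(-7 + 3²) = -88*12/(-7 + 9) = -88*12/2 = -44*12 = -88*6 = -528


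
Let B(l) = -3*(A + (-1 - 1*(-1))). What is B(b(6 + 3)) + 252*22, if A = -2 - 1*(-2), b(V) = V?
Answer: 5544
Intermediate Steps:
A = 0 (A = -2 + 2 = 0)
B(l) = 0 (B(l) = -3*(0 + (-1 - 1*(-1))) = -3*(0 + (-1 + 1)) = -3*(0 + 0) = -3*0 = 0)
B(b(6 + 3)) + 252*22 = 0 + 252*22 = 0 + 5544 = 5544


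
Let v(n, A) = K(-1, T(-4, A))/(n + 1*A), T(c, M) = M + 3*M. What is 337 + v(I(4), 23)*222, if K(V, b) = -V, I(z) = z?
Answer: 3107/9 ≈ 345.22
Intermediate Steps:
T(c, M) = 4*M
v(n, A) = 1/(A + n) (v(n, A) = (-1*(-1))/(n + 1*A) = 1/(n + A) = 1/(A + n))
337 + v(I(4), 23)*222 = 337 + 222/(23 + 4) = 337 + 222/27 = 337 + (1/27)*222 = 337 + 74/9 = 3107/9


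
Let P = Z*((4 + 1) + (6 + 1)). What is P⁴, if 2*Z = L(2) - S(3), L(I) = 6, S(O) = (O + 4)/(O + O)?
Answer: 707281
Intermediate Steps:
S(O) = (4 + O)/(2*O) (S(O) = (4 + O)/((2*O)) = (4 + O)*(1/(2*O)) = (4 + O)/(2*O))
Z = 29/12 (Z = (6 - (4 + 3)/(2*3))/2 = (6 - 7/(2*3))/2 = (6 - 1*7/6)/2 = (6 - 7/6)/2 = (½)*(29/6) = 29/12 ≈ 2.4167)
P = 29 (P = 29*((4 + 1) + (6 + 1))/12 = 29*(5 + 7)/12 = (29/12)*12 = 29)
P⁴ = 29⁴ = 707281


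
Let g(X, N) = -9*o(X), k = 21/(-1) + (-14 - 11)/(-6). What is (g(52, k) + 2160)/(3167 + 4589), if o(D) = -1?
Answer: 2169/7756 ≈ 0.27965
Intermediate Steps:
k = -101/6 (k = 21*(-1) - 25*(-⅙) = -21 + 25/6 = -101/6 ≈ -16.833)
g(X, N) = 9 (g(X, N) = -9*(-1) = 9)
(g(52, k) + 2160)/(3167 + 4589) = (9 + 2160)/(3167 + 4589) = 2169/7756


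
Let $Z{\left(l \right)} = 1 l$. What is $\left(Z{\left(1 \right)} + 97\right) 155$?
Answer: $15190$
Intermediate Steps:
$Z{\left(l \right)} = l$
$\left(Z{\left(1 \right)} + 97\right) 155 = \left(1 + 97\right) 155 = 98 \cdot 155 = 15190$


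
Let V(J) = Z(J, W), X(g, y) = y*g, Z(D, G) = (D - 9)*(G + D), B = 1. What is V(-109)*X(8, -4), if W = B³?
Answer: -407808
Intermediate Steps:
W = 1 (W = 1³ = 1)
Z(D, G) = (-9 + D)*(D + G)
X(g, y) = g*y
V(J) = -9 + J² - 8*J (V(J) = J² - 9*J - 9*1 + J*1 = J² - 9*J - 9 + J = -9 + J² - 8*J)
V(-109)*X(8, -4) = (-9 + (-109)² - 8*(-109))*(8*(-4)) = (-9 + 11881 + 872)*(-32) = 12744*(-32) = -407808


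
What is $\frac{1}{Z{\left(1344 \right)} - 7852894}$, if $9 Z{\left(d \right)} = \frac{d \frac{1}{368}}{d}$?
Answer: $- \frac{3312}{26008784927} \approx -1.2734 \cdot 10^{-7}$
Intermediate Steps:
$Z{\left(d \right)} = \frac{1}{3312}$ ($Z{\left(d \right)} = \frac{\frac{d}{368} \frac{1}{d}}{9} = \frac{1}{9} \cdot \frac{1}{368} = \frac{1}{3312}$)
$\frac{1}{Z{\left(1344 \right)} - 7852894} = \frac{1}{\frac{1}{3312} - 7852894} = \frac{1}{- \frac{26008784927}{3312}} = - \frac{3312}{26008784927}$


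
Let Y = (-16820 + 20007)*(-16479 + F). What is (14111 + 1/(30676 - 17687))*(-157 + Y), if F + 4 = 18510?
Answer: 1184019263719760/12989 ≈ 9.1156e+10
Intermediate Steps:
F = 18506 (F = -4 + 18510 = 18506)
Y = 6460049 (Y = (-16820 + 20007)*(-16479 + 18506) = 3187*2027 = 6460049)
(14111 + 1/(30676 - 17687))*(-157 + Y) = (14111 + 1/(30676 - 17687))*(-157 + 6460049) = (14111 + 1/12989)*6459892 = (183287780/12989)*6459892 = 1184019263719760/12989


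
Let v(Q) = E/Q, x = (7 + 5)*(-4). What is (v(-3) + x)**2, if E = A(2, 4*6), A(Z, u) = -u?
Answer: 1600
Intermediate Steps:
x = -48 (x = 12*(-4) = -48)
E = -24 (E = -4*6 = -1*24 = -24)
v(Q) = -24/Q
(v(-3) + x)**2 = (-24/(-3) - 48)**2 = (-24*(-1/3) - 48)**2 = (8 - 48)**2 = (-40)**2 = 1600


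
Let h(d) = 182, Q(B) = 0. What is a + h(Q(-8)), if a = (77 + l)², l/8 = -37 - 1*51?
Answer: 393311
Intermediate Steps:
l = -704 (l = 8*(-37 - 1*51) = 8*(-37 - 51) = 8*(-88) = -704)
a = 393129 (a = (77 - 704)² = (-627)² = 393129)
a + h(Q(-8)) = 393129 + 182 = 393311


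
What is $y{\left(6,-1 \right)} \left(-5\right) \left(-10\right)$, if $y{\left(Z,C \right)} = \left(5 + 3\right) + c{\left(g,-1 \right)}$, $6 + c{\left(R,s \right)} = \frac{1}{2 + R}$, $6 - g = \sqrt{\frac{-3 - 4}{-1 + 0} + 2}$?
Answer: $110$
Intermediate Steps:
$g = 3$ ($g = 6 - \sqrt{\frac{-3 - 4}{-1 + 0} + 2} = 6 - \sqrt{- \frac{7}{-1} + 2} = 6 - \sqrt{\left(-7\right) \left(-1\right) + 2} = 6 - \sqrt{7 + 2} = 6 - \sqrt{9} = 6 - 3 = 3$)
$c{\left(R,s \right)} = -6 + \frac{1}{2 + R}$
$y{\left(Z,C \right)} = \frac{11}{5}$ ($y{\left(Z,C \right)} = \left(5 + 3\right) + \frac{-11 - 18}{2 + 3} = 8 + \frac{-11 - 18}{5} = 8 + \frac{1}{5} \left(-29\right) = 8 - \frac{29}{5} = \frac{11}{5}$)
$y{\left(6,-1 \right)} \left(-5\right) \left(-10\right) = \frac{11}{5} \left(-5\right) \left(-10\right) = \left(-11\right) \left(-10\right) = 110$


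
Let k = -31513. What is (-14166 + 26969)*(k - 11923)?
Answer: -556111108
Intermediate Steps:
(-14166 + 26969)*(k - 11923) = (-14166 + 26969)*(-31513 - 11923) = 12803*(-43436) = -556111108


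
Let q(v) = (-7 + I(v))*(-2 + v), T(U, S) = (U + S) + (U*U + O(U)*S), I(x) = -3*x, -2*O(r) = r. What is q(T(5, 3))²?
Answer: 61606801/16 ≈ 3.8504e+6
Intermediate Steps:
O(r) = -r/2
T(U, S) = S + U + U² - S*U/2 (T(U, S) = (U + S) + (U*U + (-U/2)*S) = (S + U) + (U² - S*U/2) = S + U + U² - S*U/2)
q(v) = (-7 - 3*v)*(-2 + v)
q(T(5, 3))² = (14 - (3 + 5 + 5² - ½*3*5) - 3*(3 + 5 + 5² - ½*3*5)²)² = (14 - (3 + 5 + 25 - 15/2) - 3*(3 + 5 + 25 - 15/2)²)² = (14 - 1*51/2 - 3*(51/2)²)² = (14 - 51/2 - 3*2601/4)² = (14 - 51/2 - 7803/4)² = (-7849/4)² = 61606801/16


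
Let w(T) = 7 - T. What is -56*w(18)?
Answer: 616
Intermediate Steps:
-56*w(18) = -56*(7 - 1*18) = -56*(7 - 18) = -56*(-11) = 616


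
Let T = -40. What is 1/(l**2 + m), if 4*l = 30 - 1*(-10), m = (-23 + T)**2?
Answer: 1/4069 ≈ 0.00024576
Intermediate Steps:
m = 3969 (m = (-23 - 40)**2 = (-63)**2 = 3969)
l = 10 (l = (30 - 1*(-10))/4 = (30 + 10)/4 = (1/4)*40 = 10)
1/(l**2 + m) = 1/(10**2 + 3969) = 1/(100 + 3969) = 1/4069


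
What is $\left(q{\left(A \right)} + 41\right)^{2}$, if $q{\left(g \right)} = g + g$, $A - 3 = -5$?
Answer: $1369$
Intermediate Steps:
$A = -2$ ($A = 3 - 5 = -2$)
$q{\left(g \right)} = 2 g$
$\left(q{\left(A \right)} + 41\right)^{2} = \left(2 \left(-2\right) + 41\right)^{2} = \left(-4 + 41\right)^{2} = 37^{2} = 1369$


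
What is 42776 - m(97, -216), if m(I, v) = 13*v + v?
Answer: 45800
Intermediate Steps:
m(I, v) = 14*v
42776 - m(97, -216) = 42776 - 14*(-216) = 42776 - 1*(-3024) = 42776 + 3024 = 45800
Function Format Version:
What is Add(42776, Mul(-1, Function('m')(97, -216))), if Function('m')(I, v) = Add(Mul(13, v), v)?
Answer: 45800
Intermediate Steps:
Function('m')(I, v) = Mul(14, v)
Add(42776, Mul(-1, Function('m')(97, -216))) = Add(42776, Mul(-1, Mul(14, -216))) = Add(42776, Mul(-1, -3024)) = Add(42776, 3024) = 45800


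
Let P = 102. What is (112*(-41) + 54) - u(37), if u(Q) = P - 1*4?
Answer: -4636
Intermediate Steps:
u(Q) = 98 (u(Q) = 102 - 1*4 = 102 - 4 = 98)
(112*(-41) + 54) - u(37) = (112*(-41) + 54) - 1*98 = (-4592 + 54) - 98 = -4538 - 98 = -4636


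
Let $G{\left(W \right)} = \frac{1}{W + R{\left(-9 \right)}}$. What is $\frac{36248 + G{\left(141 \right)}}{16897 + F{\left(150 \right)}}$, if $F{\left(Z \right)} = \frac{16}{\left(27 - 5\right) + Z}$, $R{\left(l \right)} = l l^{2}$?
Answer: $\frac{916494389}{427226100} \approx 2.1452$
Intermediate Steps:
$R{\left(l \right)} = l^{3}$
$F{\left(Z \right)} = \frac{16}{22 + Z}$
$G{\left(W \right)} = \frac{1}{-729 + W}$ ($G{\left(W \right)} = \frac{1}{W + \left(-9\right)^{3}} = \frac{1}{W - 729} = \frac{1}{-729 + W}$)
$\frac{36248 + G{\left(141 \right)}}{16897 + F{\left(150 \right)}} = \frac{36248 + \frac{1}{-729 + 141}}{16897 + \frac{16}{22 + 150}} = \frac{36248 + \frac{1}{-588}}{16897 + \frac{16}{172}} = \frac{36248 - \frac{1}{588}}{16897 + 16 \cdot \frac{1}{172}} = \frac{21313823}{588 \left(16897 + \frac{4}{43}\right)} = \frac{21313823}{588 \cdot \frac{726575}{43}} = \frac{21313823}{588} \cdot \frac{43}{726575} = \frac{916494389}{427226100}$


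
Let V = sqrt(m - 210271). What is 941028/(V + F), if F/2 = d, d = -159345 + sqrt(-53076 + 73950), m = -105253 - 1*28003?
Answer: 941028/(-318690 + 14*sqrt(426) + I*sqrt(343527)) ≈ -2.9555 - 0.0054404*I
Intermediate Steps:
m = -133256 (m = -105253 - 28003 = -133256)
d = -159345 + 7*sqrt(426) (d = -159345 + sqrt(20874) = -159345 + 7*sqrt(426) ≈ -1.5920e+5)
F = -318690 + 14*sqrt(426) (F = 2*(-159345 + 7*sqrt(426)) = -318690 + 14*sqrt(426) ≈ -3.1840e+5)
V = I*sqrt(343527) (V = sqrt(-133256 - 210271) = sqrt(-343527) = I*sqrt(343527) ≈ 586.11*I)
941028/(V + F) = 941028/(I*sqrt(343527) + (-318690 + 14*sqrt(426))) = 941028/(-318690 + 14*sqrt(426) + I*sqrt(343527))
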